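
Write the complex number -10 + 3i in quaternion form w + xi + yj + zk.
-10 + 3i + 0j + 0k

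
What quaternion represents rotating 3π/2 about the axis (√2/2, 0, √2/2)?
-0.7071 + 0.5i + 0.5k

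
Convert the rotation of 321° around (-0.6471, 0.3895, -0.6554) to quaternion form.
-0.9426 - 0.216i + 0.13j - 0.2188k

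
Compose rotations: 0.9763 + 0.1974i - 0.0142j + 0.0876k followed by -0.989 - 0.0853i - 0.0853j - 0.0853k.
-0.9425 - 0.2872i - 0.0786j - 0.1519k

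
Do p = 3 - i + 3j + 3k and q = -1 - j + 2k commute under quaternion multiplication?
No: pq = -6 + 10i - 4j + 4k ≠ -6 - 8i - 8j + 2k = qp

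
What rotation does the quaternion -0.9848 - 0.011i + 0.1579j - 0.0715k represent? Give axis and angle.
axis = (-0.0633, 0.9091, -0.4117), θ = 340°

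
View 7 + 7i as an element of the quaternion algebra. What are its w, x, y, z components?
7 + 7i + 0j + 0k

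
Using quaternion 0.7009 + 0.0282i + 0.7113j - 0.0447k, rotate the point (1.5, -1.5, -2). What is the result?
(-2.167, -1.319, -1.436)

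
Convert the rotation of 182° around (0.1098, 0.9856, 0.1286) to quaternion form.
-0.0175 + 0.1098i + 0.9854j + 0.1286k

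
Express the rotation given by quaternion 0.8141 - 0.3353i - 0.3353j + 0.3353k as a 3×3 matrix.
[[0.5503, -0.3211, -0.7708], [0.7708, 0.5503, 0.3211], [0.3211, -0.7708, 0.5503]]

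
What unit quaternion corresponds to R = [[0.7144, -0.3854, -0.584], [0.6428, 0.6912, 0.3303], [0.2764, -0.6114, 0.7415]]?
0.887 - 0.2654i - 0.2425j + 0.2898k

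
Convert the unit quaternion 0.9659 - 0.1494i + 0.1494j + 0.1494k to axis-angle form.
axis = (-√3/3, √3/3, √3/3), θ = π/6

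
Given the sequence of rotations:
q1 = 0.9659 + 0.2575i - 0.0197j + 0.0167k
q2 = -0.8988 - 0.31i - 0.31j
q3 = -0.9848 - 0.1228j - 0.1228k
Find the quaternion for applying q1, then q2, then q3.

q2 · q1 = -0.7944 - 0.536i - 0.2765j + 0.0709k
q3 · q2 · q1 = 0.7571 + 0.4852i + 0.4357j - 0.0381k
0.7571 + 0.4852i + 0.4357j - 0.0381k


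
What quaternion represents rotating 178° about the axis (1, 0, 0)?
0.0175 + 0.9998i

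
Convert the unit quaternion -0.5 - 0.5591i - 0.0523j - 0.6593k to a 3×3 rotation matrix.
[[0.1252, -0.6008, 0.7895], [0.7178, -0.4945, -0.4901], [0.6849, 0.6281, 0.3693]]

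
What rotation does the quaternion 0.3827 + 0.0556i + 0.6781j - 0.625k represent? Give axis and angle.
axis = (0.0602, 0.734, -0.6765), θ = 3π/4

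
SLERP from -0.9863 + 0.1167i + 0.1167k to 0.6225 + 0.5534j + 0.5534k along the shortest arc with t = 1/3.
-0.9644 + 0.0856i - 0.2144j - 0.1289k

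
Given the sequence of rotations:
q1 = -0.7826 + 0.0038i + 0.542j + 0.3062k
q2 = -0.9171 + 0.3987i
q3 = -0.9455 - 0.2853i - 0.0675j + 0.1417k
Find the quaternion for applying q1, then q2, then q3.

q2 · q1 = 0.7162 - 0.3155i - 0.6192j - 0.0647k
q3 · q2 · q1 = -0.7998 + 0.1861i + 0.4739j + 0.318k
-0.7998 + 0.1861i + 0.4739j + 0.318k


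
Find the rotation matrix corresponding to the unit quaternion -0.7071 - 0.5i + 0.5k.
[[0.5, 0.7071, -0.5], [-0.7071, 0, -0.7071], [-0.5, 0.7071, 0.5]]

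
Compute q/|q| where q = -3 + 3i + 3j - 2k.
-0.5388 + 0.5388i + 0.5388j - 0.3592k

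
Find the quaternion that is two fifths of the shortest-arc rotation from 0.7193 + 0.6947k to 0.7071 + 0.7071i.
0.818 + 0.331i + 0.4703k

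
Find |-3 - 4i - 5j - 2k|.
√54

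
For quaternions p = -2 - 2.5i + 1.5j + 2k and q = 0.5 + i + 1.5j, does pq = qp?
No: pq = -0.75 - 6.25i - 0.25j - 4.25k ≠ -0.75 - 0.25i - 4.25j + 6.25k = qp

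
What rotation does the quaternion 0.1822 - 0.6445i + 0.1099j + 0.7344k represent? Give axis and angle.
axis = (-0.6555, 0.1118, 0.7469), θ = 159°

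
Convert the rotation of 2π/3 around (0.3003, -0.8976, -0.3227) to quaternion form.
0.5 + 0.2601i - 0.7773j - 0.2795k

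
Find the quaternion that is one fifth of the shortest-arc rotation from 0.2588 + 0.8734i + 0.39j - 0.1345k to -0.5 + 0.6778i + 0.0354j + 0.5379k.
0.1006 + 0.9315i + 0.3491j + 0.0173k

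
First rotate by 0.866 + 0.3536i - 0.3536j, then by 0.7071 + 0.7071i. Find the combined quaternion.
0.3623 + 0.8624i - 0.25j - 0.25k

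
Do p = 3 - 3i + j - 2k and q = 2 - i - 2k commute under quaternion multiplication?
No: pq = -1 - 11i - 2j - 9k ≠ -1 - 7i + 6j - 11k = qp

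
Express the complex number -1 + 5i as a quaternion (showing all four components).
-1 + 5i + 0j + 0k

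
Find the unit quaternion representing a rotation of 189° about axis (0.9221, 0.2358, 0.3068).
-0.0785 + 0.9193i + 0.2351j + 0.3059k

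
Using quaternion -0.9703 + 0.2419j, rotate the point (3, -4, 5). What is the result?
(0.302, -4, 5.823)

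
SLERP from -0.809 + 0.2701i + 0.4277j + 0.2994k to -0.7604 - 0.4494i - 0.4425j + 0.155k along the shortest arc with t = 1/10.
-0.8646 + 0.1978i + 0.348j + 0.3037k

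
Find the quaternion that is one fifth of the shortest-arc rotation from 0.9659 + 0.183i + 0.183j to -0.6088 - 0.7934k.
0.9583 + 0.1548i + 0.1548j + 0.1837k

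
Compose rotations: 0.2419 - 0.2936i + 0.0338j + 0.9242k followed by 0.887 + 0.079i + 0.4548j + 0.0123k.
0.211 + 0.1786i + 0.0634j + 0.9589k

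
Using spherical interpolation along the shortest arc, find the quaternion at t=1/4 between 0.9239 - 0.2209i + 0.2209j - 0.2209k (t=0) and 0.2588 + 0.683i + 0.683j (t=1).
0.8861 + 0.0384i + 0.4206j - 0.1911k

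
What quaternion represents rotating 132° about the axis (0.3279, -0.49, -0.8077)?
0.4067 + 0.2996i - 0.4476j - 0.7379k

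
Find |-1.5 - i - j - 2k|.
2.872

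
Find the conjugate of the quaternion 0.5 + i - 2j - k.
0.5 - i + 2j + k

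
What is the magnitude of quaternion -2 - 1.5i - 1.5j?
2.915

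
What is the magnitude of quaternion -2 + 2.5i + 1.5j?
3.536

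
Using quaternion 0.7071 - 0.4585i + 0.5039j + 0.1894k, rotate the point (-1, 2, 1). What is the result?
(-1.341, 2.049, 0.043)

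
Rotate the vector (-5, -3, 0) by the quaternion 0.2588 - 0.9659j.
(4.33, -3, -2.5)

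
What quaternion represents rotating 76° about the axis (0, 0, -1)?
0.788 - 0.6157k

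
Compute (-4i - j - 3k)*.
4i + j + 3k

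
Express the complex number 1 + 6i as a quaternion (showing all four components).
1 + 6i + 0j + 0k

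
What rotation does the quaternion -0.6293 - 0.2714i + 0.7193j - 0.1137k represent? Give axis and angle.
axis = (-0.3492, 0.9255, -0.1463), θ = 258°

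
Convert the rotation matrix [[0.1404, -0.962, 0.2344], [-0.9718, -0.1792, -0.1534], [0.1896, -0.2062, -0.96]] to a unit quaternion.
-0.0175 + 0.7549i - 0.6404j + 0.1404k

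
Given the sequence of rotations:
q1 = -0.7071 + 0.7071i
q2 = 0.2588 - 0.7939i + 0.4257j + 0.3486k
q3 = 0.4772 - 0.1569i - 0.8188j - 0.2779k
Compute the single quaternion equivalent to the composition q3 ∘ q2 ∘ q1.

q2 · q1 = 0.3784 + 0.7444i - 0.0545j - 0.5475k
q3 · q2 · q1 = 0.1006 + 0.729i - 0.6286j + 0.2516k
0.1006 + 0.729i - 0.6286j + 0.2516k


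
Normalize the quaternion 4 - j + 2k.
0.8729 - 0.2182j + 0.4364k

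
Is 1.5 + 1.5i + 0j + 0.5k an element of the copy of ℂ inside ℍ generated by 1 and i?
No. The quaternion 1.5 + 1.5i + 0.5k has j-coefficient y = 0 and k-coefficient z = 0.5, not both zero, so it does not lie in the complex subalgebra spanned by 1 and i.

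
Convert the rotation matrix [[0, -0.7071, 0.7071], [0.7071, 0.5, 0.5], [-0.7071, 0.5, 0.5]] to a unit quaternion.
0.7071 + 0.5j + 0.5k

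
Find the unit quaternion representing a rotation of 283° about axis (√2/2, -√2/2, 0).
-0.7826 + 0.4402i - 0.4402j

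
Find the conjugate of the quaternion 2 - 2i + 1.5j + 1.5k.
2 + 2i - 1.5j - 1.5k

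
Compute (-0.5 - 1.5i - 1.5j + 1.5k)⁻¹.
-0.0714 + 0.2143i + 0.2143j - 0.2143k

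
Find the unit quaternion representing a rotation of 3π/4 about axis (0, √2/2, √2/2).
0.3827 + 0.6533j + 0.6533k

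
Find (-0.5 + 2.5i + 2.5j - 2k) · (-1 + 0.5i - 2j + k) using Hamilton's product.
6.25 - 4.25i - 5j - 4.75k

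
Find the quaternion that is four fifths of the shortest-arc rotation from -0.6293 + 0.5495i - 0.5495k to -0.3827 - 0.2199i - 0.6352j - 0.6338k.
-0.4833 - 0.056i - 0.548j - 0.6805k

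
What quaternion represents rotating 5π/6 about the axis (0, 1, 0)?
0.2588 + 0.9659j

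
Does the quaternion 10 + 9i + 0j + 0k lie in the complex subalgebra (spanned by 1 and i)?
Yes. The quaternion 10 + 9i has j- and k-coefficients y = z = 0, so it lies in the complex subalgebra spanned by 1 and i.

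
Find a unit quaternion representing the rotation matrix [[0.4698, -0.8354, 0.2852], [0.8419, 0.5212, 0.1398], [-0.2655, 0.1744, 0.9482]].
0.8572 + 0.0101i + 0.1606j + 0.4892k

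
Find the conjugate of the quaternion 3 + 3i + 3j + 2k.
3 - 3i - 3j - 2k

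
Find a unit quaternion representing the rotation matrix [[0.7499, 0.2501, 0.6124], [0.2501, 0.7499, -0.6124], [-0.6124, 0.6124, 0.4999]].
0.866 + 0.3536i + 0.3536j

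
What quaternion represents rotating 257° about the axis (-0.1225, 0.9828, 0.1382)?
-0.6225 - 0.0959i + 0.7691j + 0.1082k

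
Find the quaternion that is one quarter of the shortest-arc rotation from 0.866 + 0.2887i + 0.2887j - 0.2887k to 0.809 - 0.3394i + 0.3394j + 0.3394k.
0.9254 + 0.1337i + 0.3285j - 0.1337k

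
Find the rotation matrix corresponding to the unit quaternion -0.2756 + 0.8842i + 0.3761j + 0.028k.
[[0.7155, 0.6805, -0.1578], [0.6497, -0.5652, 0.5084], [0.2568, -0.4663, -0.8465]]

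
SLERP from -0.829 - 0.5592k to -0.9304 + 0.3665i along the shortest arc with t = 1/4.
-0.8952 + 0.0988i - 0.4346k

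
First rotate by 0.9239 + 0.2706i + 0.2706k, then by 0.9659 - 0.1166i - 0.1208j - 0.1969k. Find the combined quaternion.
0.9772 + 0.121i - 0.1333j + 0.1121k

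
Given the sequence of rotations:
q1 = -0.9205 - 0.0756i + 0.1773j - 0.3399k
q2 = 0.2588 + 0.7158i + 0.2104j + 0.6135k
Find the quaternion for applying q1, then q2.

q2 · q1 = -0.0129 - 0.8587i + 0.0491j - 0.5099k
-0.0129 - 0.8587i + 0.0491j - 0.5099k


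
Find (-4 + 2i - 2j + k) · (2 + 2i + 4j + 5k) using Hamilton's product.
-9 - 18i - 28j - 6k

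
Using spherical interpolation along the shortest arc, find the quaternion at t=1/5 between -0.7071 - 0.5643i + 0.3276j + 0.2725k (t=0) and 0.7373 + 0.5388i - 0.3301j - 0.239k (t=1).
-0.7133 - 0.5593i + 0.3282j + 0.2659k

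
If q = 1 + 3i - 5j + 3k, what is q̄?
1 - 3i + 5j - 3k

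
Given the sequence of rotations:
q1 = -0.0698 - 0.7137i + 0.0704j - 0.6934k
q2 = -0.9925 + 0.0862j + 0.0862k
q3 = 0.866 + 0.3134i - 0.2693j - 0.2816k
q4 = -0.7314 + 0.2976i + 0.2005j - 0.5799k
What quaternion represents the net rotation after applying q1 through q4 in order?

q2 · q1 = 0.123 + 0.6425i - 0.1374j + 0.7437k
q3 · q2 · q1 = 0.0776 + 0.356i - 0.5661j + 0.7394k
q4 · q3 · q2 · q1 = 0.3796 - 0.4173i + 0.0031j - 0.8256k
0.3796 - 0.4173i + 0.0031j - 0.8256k


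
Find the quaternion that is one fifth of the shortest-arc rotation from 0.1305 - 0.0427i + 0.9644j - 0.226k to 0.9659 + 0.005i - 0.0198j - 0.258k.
0.3909 - 0.0376i + 0.8763j - 0.2792k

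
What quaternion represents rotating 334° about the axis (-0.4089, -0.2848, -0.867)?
-0.9744 - 0.092i - 0.0641j - 0.195k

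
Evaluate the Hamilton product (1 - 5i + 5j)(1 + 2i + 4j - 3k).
-9 - 18i - 6j - 33k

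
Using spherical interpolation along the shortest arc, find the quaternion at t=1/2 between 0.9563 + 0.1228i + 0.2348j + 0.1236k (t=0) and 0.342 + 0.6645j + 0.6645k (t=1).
0.7338 + 0.0694i + 0.5083j + 0.4454k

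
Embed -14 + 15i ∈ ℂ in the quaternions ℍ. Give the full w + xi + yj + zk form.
-14 + 15i + 0j + 0k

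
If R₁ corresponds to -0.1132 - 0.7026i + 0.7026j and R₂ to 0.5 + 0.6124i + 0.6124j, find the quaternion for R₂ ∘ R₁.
-0.0566 - 0.4206i + 0.282j + 0.8605k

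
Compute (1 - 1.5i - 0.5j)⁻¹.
0.2857 + 0.4286i + 0.1429j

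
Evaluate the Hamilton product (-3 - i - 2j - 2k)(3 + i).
-8 - 6i - 8j - 4k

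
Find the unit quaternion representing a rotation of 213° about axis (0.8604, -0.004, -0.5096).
-0.284 + 0.825i - 0.0038j - 0.4886k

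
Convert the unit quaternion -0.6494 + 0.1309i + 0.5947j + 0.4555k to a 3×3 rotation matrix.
[[-0.1223, 0.7473, -0.6531], [-0.4359, 0.5508, 0.7118], [0.8916, 0.3718, 0.2584]]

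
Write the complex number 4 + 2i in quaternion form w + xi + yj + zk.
4 + 2i + 0j + 0k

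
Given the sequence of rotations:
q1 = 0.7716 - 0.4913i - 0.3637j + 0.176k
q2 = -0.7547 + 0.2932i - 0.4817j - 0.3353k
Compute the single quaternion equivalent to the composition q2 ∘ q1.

q2 · q1 = -0.5545 + 0.3903i + 0.0159j - 0.7348k
-0.5545 + 0.3903i + 0.0159j - 0.7348k


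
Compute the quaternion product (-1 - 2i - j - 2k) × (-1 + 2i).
5 - 3j + 4k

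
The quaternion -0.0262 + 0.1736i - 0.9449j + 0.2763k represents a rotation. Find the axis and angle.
axis = (0.1737, -0.9452, 0.2764), θ = 183°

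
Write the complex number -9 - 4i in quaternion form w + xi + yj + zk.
-9 - 4i + 0j + 0k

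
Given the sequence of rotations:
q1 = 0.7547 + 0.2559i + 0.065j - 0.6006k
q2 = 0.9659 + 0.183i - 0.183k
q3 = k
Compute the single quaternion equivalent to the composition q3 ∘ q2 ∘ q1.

q2 · q1 = 0.5722 + 0.3972i + 0.1259j - 0.7063k
q3 · q2 · q1 = 0.7063 - 0.1259i + 0.3972j + 0.5722k
0.7063 - 0.1259i + 0.3972j + 0.5722k


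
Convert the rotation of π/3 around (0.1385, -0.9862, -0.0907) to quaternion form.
0.866 + 0.0693i - 0.4931j - 0.0454k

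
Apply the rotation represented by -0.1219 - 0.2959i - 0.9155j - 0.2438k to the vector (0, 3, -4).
(-0.023, 0.621, 4.961)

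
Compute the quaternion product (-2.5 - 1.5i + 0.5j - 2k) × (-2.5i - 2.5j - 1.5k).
-5.5 + 0.5i + 9j + 8.75k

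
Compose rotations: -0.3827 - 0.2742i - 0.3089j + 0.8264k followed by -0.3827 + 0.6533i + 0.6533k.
-0.2143 + 0.0567i - 0.6008j - 0.7681k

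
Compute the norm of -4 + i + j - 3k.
√27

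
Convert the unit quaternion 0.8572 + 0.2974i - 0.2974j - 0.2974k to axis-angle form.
axis = (√3/3, -√3/3, -√3/3), θ = 62°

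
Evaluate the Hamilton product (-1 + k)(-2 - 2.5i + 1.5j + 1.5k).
0.5 + i - 4j - 3.5k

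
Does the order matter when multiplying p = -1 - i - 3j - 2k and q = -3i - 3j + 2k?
Yes: pq = -8 - 9i + 11j - 8k ≠ -8 + 15i - 5j + 4k = qp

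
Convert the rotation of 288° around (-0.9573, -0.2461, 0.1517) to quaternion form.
-0.809 - 0.5627i - 0.1447j + 0.0892k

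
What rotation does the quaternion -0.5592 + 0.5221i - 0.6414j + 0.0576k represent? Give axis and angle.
axis = (0.6298, -0.7737, 0.0695), θ = 248°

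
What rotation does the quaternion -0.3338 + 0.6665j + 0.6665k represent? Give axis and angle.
axis = (0, √2/2, √2/2), θ = 219°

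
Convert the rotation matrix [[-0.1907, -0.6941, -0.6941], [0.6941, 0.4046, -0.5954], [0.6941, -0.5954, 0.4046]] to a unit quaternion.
0.6361 - 0.5456j + 0.5456k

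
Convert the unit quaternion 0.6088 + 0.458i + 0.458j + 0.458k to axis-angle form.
axis = (√3/3, √3/3, √3/3), θ = 105°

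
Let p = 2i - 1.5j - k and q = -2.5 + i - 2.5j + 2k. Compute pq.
-3.75 - 10.5i - 1.25j - k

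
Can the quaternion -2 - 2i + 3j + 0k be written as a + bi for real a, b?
No. The quaternion -2 - 2i + 3j has j-coefficient y = 3 and k-coefficient z = 0, not both zero, so it does not lie in the complex subalgebra spanned by 1 and i.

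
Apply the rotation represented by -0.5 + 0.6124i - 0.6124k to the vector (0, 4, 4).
(-5.45, 0.449, -1.45)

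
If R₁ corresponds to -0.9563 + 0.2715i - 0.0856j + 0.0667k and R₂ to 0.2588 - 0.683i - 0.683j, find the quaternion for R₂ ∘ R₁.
-0.1205 + 0.6779i + 0.6766j + 0.2612k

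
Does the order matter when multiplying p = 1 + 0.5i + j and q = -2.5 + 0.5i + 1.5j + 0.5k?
Yes: pq = -4.25 - 0.25i - 1.25j + 0.75k ≠ -4.25 - 1.25i - 0.75j + 0.25k = qp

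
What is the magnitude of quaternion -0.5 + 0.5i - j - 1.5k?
1.936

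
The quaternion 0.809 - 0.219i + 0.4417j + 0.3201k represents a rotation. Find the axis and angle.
axis = (-0.3726, 0.7514, 0.5446), θ = 72°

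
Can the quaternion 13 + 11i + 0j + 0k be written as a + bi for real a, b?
Yes. The quaternion 13 + 11i has j- and k-coefficients y = z = 0, so it lies in the complex subalgebra spanned by 1 and i.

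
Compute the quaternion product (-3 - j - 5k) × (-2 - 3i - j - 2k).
-5 + 6i + 20j + 13k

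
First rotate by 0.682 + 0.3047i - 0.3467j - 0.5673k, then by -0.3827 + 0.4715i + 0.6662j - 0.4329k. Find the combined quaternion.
-0.4193 - 0.3231i + 0.7226j - 0.4446k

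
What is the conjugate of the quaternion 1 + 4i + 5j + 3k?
1 - 4i - 5j - 3k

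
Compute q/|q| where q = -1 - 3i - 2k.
-0.2673 - 0.8018i - 0.5345k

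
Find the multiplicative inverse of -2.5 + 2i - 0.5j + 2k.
-0.1724 - 0.1379i + 0.0345j - 0.1379k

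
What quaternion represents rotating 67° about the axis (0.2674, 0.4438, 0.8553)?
0.8339 + 0.1476i + 0.2449j + 0.4721k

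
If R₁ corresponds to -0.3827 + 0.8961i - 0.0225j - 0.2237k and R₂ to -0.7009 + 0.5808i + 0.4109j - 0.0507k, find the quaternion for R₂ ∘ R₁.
-0.2543 - 0.9434i - 0.057j - 0.2051k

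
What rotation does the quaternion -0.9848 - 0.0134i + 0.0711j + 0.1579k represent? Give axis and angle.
axis = (-0.0772, 0.4094, 0.9091), θ = 340°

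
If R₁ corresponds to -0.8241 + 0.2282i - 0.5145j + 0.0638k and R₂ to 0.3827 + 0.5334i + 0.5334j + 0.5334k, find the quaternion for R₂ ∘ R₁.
-0.1967 - 0.0438i - 0.5488j - 0.8113k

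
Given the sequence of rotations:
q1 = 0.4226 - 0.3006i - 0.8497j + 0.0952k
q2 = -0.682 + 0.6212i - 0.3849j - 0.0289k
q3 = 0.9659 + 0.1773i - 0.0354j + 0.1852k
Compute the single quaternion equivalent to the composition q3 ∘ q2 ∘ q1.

q2 · q1 = -0.4258 + 0.4063i + 0.3664j - 0.7207k
q3 · q2 · q1 = -0.3369 + 0.2746i + 0.572j - 0.6956k
-0.3369 + 0.2746i + 0.572j - 0.6956k


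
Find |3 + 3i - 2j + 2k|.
√26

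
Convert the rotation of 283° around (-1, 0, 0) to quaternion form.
-0.7826 - 0.6225i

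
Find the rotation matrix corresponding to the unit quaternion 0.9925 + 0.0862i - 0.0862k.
[[0.9851, 0.1711, -0.0149], [-0.1711, 0.9703, -0.1711], [-0.0149, 0.1711, 0.9851]]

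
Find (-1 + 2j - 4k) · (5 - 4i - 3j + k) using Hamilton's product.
5 - 6i + 29j - 13k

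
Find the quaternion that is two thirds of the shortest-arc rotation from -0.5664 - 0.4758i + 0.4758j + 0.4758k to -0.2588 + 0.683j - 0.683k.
-0.4743 - 0.2198i + 0.7811j - 0.3415k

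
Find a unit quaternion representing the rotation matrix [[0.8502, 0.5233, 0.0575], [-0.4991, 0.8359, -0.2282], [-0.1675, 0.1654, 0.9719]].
0.9563 + 0.1029i + 0.0588j - 0.2673k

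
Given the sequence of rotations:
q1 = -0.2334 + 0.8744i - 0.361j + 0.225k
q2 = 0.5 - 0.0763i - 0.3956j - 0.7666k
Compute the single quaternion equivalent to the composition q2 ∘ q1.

q2 · q1 = -0.0203 + 0.0893i - 0.7413j + 0.6649k
-0.0203 + 0.0893i - 0.7413j + 0.6649k


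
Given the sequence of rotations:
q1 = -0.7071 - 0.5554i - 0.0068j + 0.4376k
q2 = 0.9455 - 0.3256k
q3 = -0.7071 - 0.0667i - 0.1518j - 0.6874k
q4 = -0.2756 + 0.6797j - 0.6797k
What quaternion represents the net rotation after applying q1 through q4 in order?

q2 · q1 = -0.5261 - 0.5273i + 0.1744j + 0.644k
q3 · q2 · q1 = 0.806 + 0.4301i + 0.362j - 0.1854k
q4 · q3 · q2 · q1 = -0.5942 + 0.0015i + 0.1557j - 0.7891k
-0.5942 + 0.0015i + 0.1557j - 0.7891k


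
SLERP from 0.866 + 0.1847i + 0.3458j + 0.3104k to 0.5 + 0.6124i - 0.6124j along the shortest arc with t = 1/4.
0.893 + 0.3529i + 0.0958j + 0.2625k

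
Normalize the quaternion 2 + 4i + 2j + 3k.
0.3482 + 0.6963i + 0.3482j + 0.5222k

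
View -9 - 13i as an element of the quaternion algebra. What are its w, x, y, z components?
-9 - 13i + 0j + 0k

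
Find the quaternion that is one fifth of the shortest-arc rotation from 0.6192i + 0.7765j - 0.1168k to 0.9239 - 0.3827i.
-0.2503 + 0.6613i + 0.6993j - 0.1052k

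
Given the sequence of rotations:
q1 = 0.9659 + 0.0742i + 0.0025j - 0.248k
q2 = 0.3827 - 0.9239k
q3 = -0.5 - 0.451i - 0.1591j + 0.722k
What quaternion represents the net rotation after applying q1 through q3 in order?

q2 · q1 = 0.1405 + 0.0307i - 0.0676j - 0.9873k
q3 · q2 · q1 = 0.6457 + 0.1272i - 0.4117j + 0.6305k
0.6457 + 0.1272i - 0.4117j + 0.6305k


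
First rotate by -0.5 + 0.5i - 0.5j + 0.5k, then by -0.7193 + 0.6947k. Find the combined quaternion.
0.0123 - 0.0123i + 0.707j - 0.707k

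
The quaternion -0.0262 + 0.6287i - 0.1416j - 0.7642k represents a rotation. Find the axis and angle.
axis = (0.6289, -0.1416, -0.7645), θ = 183°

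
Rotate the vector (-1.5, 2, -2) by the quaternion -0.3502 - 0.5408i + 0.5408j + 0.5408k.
(1.77, 0.694, 2.576)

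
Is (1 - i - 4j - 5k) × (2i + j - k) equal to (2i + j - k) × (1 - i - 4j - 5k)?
No: pq = 1 + 11i - 10j + 6k ≠ 1 - 7i + 12j - 8k = qp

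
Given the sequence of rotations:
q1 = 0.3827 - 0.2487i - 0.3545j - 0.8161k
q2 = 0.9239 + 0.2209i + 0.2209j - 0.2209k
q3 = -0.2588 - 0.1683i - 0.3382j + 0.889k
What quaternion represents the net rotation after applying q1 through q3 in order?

q2 · q1 = 0.3065 - 0.4038i - 0.0078j - 0.8619k
q3 · q2 · q1 = 0.6163 + 0.3513i - 0.6057j + 0.3603k
0.6163 + 0.3513i - 0.6057j + 0.3603k


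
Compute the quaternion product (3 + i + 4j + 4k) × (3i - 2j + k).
1 + 21i + 5j - 11k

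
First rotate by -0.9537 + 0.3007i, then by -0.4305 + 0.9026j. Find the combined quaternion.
0.4106 - 0.1295i - 0.8608j - 0.2714k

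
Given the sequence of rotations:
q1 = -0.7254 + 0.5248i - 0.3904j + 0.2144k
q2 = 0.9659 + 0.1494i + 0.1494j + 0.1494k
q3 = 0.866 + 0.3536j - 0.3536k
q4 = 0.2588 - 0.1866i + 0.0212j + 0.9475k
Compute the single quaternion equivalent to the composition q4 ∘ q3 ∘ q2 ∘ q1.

q2 · q1 = -0.7528 + 0.4889i - 0.4391j - 0.038k
q3 · q2 · q1 = -0.5101 + 0.2547i - 0.8193j + 0.0604k
q4 · q3 · q2 · q1 = -0.1243 + 0.9387i + 0.0297j - 0.3202k
-0.1243 + 0.9387i + 0.0297j - 0.3202k


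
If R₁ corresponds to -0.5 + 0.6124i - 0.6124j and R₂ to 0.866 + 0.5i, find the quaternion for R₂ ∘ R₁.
-0.7392 + 0.2803i - 0.5303j - 0.3062k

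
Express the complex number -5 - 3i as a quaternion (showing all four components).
-5 - 3i + 0j + 0k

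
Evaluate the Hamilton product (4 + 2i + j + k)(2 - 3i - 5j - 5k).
24 - 8i - 11j - 25k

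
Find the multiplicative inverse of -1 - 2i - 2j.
-0.1111 + 0.2222i + 0.2222j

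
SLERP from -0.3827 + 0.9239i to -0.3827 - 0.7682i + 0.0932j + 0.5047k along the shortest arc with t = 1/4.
-0.1971 + 0.9689i - 0.0272j - 0.147k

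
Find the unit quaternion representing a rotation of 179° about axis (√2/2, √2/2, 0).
0.0087 + 0.7071i + 0.7071j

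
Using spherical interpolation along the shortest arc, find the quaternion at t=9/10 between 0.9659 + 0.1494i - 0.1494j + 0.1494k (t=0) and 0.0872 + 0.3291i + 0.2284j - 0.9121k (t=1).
0.062 - 0.3005i - 0.2473j + 0.9191k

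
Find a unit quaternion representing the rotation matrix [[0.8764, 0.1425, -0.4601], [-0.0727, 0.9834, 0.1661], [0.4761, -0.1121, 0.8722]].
0.9659 - 0.072i - 0.2423j - 0.0557k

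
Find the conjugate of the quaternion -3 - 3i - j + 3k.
-3 + 3i + j - 3k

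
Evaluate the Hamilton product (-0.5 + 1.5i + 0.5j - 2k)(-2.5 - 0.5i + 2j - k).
-1 + 0.25j + 8.75k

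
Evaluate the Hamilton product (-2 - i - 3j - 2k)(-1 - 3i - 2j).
-7 + 3i + 13j - 5k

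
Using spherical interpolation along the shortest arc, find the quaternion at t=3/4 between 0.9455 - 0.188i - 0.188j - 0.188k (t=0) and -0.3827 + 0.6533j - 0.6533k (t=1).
0.6215 - 0.0596i - 0.6087j + 0.4895k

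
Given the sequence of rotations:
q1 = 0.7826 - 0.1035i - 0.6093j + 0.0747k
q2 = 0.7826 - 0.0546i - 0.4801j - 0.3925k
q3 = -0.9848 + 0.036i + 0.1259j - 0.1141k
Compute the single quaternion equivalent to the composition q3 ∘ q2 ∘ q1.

q2 · q1 = 0.3436 - 0.3987i - 0.8079j - 0.2651k
q3 · q2 · q1 = -0.2526 + 0.2795i + 0.8939j + 0.243k
-0.2526 + 0.2795i + 0.8939j + 0.243k


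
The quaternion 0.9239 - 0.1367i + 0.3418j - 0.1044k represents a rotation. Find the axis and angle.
axis = (-0.3573, 0.8933, -0.2728), θ = π/4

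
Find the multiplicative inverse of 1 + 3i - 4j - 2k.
0.0333 - 0.1i + 0.1333j + 0.0667k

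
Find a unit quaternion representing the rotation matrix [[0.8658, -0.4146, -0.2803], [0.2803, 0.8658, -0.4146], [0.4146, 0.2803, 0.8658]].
0.9483 + 0.1832i - 0.1832j + 0.1832k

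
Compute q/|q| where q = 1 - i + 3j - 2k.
0.2582 - 0.2582i + 0.7746j - 0.5164k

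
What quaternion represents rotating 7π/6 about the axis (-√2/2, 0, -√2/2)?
-0.2588 - 0.683i - 0.683k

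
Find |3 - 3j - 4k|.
√34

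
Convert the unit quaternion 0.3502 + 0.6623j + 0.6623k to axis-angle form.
axis = (0, √2/2, √2/2), θ = 139°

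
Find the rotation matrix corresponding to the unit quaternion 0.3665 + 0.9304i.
[[1, 0, 0], [0, -0.7313, -0.682], [0, 0.682, -0.7313]]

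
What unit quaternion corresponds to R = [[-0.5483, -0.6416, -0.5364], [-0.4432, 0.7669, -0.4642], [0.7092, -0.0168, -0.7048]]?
-0.3584 - 0.3121i + 0.8689j - 0.1384k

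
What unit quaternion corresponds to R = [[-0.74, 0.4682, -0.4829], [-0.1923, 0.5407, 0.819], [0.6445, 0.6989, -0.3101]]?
-0.3502 + 0.0857i + 0.8048j + 0.4715k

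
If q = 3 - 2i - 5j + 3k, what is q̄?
3 + 2i + 5j - 3k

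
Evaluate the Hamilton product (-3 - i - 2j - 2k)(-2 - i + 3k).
11 - i + 9j - 7k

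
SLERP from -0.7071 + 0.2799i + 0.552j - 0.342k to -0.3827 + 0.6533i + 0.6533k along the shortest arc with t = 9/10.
-0.4642 + 0.6652i + 0.0757j + 0.5799k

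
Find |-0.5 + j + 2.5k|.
2.739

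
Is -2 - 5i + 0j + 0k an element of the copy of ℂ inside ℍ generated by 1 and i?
Yes. The quaternion -2 - 5i has j- and k-coefficients y = z = 0, so it lies in the complex subalgebra spanned by 1 and i.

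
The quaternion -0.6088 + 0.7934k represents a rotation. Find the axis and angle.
axis = (0, 0, 1), θ = 255°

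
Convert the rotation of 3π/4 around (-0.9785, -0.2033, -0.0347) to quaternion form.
0.3827 - 0.904i - 0.1878j - 0.0321k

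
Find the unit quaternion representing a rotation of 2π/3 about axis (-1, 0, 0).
0.5 - 0.866i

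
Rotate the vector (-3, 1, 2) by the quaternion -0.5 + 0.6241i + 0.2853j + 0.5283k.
(0.796, 2.03, -3.04)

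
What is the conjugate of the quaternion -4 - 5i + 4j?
-4 + 5i - 4j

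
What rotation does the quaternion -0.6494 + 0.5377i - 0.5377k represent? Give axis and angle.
axis = (√2/2, 0, -√2/2), θ = 261°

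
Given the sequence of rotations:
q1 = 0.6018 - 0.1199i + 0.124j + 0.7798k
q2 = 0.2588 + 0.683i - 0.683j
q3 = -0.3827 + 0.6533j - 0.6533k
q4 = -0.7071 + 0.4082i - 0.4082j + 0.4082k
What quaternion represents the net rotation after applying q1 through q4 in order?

q2 · q1 = 0.3223 - 0.1526i - 0.9115j + 0.2046k
q3 · q2 · q1 = 0.6058 - 0.4034i + 0.6591j - 0.1892k
q4 · q3 · q2 · q1 = 0.0826 + 0.3407i - 0.8008j + 0.4854k
0.0826 + 0.3407i - 0.8008j + 0.4854k


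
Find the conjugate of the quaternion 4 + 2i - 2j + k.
4 - 2i + 2j - k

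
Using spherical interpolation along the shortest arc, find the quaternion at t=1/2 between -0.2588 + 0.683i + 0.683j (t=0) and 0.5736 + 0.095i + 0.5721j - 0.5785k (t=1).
0.1947 + 0.4812i + 0.7762j - 0.3578k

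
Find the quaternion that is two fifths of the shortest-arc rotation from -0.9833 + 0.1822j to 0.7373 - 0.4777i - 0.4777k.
-0.9488 + 0.2076i + 0.1165j + 0.2076k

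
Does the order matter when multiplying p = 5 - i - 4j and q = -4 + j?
Yes: pq = -16 + 4i + 21j - k ≠ -16 + 4i + 21j + k = qp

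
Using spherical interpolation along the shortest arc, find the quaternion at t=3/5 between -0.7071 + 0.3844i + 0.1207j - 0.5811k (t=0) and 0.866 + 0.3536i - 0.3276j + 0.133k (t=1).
-0.8939 - 0.0593i + 0.2715j - 0.3519k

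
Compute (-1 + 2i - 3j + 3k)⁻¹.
-0.0435 - 0.087i + 0.1304j - 0.1304k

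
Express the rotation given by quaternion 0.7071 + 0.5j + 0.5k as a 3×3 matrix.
[[0, -0.7071, 0.7071], [0.7071, 0.5, 0.5], [-0.7071, 0.5, 0.5]]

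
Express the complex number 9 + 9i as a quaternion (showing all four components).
9 + 9i + 0j + 0k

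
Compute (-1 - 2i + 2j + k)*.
-1 + 2i - 2j - k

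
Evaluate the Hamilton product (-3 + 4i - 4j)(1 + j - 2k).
1 + 12i + j + 10k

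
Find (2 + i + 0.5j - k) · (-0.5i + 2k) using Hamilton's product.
2.5 - 1.5j + 4.25k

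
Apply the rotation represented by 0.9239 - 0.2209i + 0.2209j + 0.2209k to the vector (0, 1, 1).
(-0.195, 1.311, 0.494)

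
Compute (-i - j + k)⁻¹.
0.3333i + 0.3333j - 0.3333k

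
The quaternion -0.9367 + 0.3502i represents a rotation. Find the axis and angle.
axis = (1, 0, 0), θ = 319°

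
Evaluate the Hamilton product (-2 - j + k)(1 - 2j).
-4 + 2i + 3j + k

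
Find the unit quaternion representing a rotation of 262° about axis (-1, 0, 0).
-0.6561 - 0.7547i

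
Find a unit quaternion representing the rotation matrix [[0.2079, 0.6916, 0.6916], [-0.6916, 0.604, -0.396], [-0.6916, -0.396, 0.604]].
0.7772 + 0.445j - 0.445k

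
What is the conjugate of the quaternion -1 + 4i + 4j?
-1 - 4i - 4j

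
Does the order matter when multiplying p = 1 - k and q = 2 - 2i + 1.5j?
Yes: pq = 2 - 0.5i + 3.5j - 2k ≠ 2 - 3.5i - 0.5j - 2k = qp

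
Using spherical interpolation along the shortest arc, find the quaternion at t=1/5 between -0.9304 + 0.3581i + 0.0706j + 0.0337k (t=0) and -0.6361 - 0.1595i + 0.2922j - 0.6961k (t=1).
-0.9449 + 0.2679i + 0.1295j - 0.1361k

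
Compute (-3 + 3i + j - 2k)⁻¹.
-0.1304 - 0.1304i - 0.0435j + 0.087k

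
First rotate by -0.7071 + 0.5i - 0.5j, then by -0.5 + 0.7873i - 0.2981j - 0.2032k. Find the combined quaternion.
-0.1892 - 0.9083i + 0.3592j - 0.1009k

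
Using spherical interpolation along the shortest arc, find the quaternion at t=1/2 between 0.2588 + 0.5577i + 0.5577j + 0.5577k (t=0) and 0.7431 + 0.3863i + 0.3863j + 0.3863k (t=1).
0.5225 + 0.4923i + 0.4923j + 0.4923k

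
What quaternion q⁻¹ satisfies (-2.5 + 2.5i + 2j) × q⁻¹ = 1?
-0.1515 - 0.1515i - 0.1212j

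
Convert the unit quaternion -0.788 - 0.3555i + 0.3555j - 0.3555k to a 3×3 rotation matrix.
[[0.4945, -0.813, -0.3075], [0.3075, 0.4945, -0.813], [0.813, 0.3075, 0.4945]]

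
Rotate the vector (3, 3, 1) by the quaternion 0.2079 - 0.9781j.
(-3.147, 3, 0.307)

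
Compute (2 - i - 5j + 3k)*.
2 + i + 5j - 3k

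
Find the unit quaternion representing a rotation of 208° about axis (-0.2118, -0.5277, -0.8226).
-0.2419 - 0.2055i - 0.512j - 0.7982k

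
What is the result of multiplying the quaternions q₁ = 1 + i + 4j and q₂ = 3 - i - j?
8 + 2i + 11j + 3k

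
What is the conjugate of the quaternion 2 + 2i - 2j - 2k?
2 - 2i + 2j + 2k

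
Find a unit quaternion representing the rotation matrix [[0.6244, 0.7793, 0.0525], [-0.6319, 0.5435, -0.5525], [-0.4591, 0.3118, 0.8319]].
0.866 + 0.2495i + 0.1477j - 0.4074k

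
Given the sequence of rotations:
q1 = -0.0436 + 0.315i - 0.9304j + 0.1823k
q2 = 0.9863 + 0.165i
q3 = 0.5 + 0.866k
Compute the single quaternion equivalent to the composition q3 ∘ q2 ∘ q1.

q2 · q1 = -0.095 + 0.3035i - 0.9477j + 0.0263k
q3 · q2 · q1 = -0.0703 + 0.9725i - 0.211j - 0.0691k
-0.0703 + 0.9725i - 0.211j - 0.0691k


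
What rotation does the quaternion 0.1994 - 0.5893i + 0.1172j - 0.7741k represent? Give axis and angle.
axis = (-0.6014, 0.1196, -0.79), θ = 157°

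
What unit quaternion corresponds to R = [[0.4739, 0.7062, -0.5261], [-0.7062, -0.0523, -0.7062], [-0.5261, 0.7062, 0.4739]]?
0.6884 + 0.5129i - 0.5129k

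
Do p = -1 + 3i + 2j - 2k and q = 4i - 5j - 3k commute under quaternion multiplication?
No: pq = -8 - 20i + 6j - 20k ≠ -8 + 12i + 4j + 26k = qp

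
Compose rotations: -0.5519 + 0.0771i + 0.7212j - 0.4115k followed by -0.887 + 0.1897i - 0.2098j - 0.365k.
0.476 + 0.1765i - 0.474j + 0.7194k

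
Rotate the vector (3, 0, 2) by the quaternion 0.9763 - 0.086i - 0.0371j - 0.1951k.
(2.686, -0.759, 2.283)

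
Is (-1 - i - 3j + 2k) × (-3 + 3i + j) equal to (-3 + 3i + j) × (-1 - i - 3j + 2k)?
No: pq = 9 - 2i + 14j + 2k ≠ 9 + 2i + 2j - 14k = qp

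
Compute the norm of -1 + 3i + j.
√11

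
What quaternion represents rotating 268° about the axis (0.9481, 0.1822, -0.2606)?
-0.6947 + 0.682i + 0.1311j - 0.1875k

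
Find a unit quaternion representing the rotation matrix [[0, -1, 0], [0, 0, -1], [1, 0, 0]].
0.5 + 0.5i - 0.5j + 0.5k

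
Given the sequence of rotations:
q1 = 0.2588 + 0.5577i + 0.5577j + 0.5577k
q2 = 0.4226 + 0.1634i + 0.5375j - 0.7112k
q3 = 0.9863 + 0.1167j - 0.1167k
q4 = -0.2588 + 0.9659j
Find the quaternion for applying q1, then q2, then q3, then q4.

q2 · q1 = 0.1151 + 0.9744i - 0.113j - 0.157k
q3 · q2 · q1 = 0.1084 + 0.9295i - 0.2117j - 0.282k
q4 · q3 · q2 · q1 = 0.1764 - 0.5129i + 0.1595j - 0.8248k
0.1764 - 0.5129i + 0.1595j - 0.8248k


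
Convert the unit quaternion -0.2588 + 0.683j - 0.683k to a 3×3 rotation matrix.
[[-0.866, -0.3535, -0.3535], [0.3535, 0.067, -0.933], [0.3535, -0.933, 0.067]]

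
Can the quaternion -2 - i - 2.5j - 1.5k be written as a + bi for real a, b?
No. The quaternion -2 - i - 2.5j - 1.5k has j-coefficient y = -2.5 and k-coefficient z = -1.5, not both zero, so it does not lie in the complex subalgebra spanned by 1 and i.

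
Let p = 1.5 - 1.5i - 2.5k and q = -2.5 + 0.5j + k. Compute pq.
-1.25 + 5i + 2.25j + 7k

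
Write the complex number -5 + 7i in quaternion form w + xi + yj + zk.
-5 + 7i + 0j + 0k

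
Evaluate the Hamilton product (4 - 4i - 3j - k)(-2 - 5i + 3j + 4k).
-15 - 21i + 39j - 9k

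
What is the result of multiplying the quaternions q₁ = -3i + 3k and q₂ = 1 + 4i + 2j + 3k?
3 - 9i + 21j - 3k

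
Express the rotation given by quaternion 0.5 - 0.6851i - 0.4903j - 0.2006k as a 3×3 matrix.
[[0.4387, 0.8724, -0.2154], [0.4712, -0.0192, 0.8818], [0.7652, -0.4884, -0.4195]]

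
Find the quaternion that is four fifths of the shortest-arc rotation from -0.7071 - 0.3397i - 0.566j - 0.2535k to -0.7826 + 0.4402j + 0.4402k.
-0.9073 - 0.0941i + 0.2433j + 0.3299k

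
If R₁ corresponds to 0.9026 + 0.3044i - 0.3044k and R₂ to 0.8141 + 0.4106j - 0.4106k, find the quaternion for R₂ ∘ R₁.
0.6098 + 0.1228i + 0.2456j - 0.7434k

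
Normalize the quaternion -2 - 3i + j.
-0.5345 - 0.8018i + 0.2673j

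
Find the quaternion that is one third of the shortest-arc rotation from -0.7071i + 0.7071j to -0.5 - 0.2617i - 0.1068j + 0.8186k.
-0.2354 - 0.7116i + 0.5381j + 0.3854k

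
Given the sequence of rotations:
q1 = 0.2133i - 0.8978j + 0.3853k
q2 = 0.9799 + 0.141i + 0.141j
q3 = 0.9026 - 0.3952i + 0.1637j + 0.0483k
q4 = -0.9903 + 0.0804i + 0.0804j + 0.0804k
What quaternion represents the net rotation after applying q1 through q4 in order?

q2 · q1 = 0.0965 + 0.2633i - 0.9341j + 0.2209k
q3 · q2 · q1 = 0.3334 + 0.2808i - 0.7273j + 0.5301k
q4 · q3 · q2 · q1 = -0.3369 - 0.1502i + 0.727j - 0.5792k
-0.3369 - 0.1502i + 0.727j - 0.5792k


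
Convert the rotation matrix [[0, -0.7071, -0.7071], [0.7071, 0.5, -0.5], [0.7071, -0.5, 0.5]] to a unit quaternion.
0.7071 - 0.5j + 0.5k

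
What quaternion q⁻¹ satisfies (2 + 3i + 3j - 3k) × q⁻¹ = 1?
0.0645 - 0.0968i - 0.0968j + 0.0968k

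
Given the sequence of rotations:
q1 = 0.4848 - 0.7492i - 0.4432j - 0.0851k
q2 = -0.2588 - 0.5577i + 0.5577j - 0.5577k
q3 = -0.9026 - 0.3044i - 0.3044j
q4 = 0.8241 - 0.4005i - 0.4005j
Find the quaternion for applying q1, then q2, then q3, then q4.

q2 · q1 = -0.3436 - 0.3711i + 0.7554j + 0.4167k
q3 · q2 · q1 = 0.4271 + 0.3127i - 0.4504j - 0.719k
q4 · q3 · q2 · q1 = 0.2968 + 0.3746i - 0.8302j - 0.2869k
0.2968 + 0.3746i - 0.8302j - 0.2869k


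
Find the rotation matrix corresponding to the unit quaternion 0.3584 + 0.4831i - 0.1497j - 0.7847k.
[[-0.2763, 0.4178, -0.8655], [-0.7071, -0.6983, -0.1113], [-0.6509, 0.5812, 0.4884]]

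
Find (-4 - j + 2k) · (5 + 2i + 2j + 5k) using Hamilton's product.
-28 - 17i - 9j - 8k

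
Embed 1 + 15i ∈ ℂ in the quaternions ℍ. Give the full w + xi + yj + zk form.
1 + 15i + 0j + 0k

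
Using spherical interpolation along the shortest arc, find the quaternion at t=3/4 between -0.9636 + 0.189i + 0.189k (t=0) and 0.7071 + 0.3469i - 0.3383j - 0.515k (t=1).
-0.8203 - 0.2202i + 0.2655j + 0.4562k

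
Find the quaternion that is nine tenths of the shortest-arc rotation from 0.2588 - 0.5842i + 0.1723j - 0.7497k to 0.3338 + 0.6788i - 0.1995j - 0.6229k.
0.362 + 0.5747i - 0.1688j - 0.7143k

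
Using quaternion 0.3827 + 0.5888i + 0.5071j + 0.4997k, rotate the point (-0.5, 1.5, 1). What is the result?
(1.305, -0.723, 1.128)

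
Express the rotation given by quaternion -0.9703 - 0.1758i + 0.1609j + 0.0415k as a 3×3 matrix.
[[0.9448, 0.024, -0.3268], [-0.1371, 0.9347, -0.3278], [0.2977, 0.3545, 0.8864]]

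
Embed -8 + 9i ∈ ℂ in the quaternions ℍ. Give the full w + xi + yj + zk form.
-8 + 9i + 0j + 0k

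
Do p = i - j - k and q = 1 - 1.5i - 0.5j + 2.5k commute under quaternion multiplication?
No: pq = 3.5 - 2i - 2j - 3k ≠ 3.5 + 4i + k = qp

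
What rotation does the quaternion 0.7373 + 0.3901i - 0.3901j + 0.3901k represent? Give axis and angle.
axis = (√3/3, -√3/3, √3/3), θ = 85°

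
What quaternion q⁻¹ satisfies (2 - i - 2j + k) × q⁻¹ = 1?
0.2 + 0.1i + 0.2j - 0.1k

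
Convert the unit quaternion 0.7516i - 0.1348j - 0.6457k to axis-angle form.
axis = (0.7516, -0.1348, -0.6457), θ = π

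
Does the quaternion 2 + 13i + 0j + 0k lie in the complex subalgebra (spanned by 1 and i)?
Yes. The quaternion 2 + 13i has j- and k-coefficients y = z = 0, so it lies in the complex subalgebra spanned by 1 and i.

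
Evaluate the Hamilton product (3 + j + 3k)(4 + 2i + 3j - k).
12 - 4i + 19j + 7k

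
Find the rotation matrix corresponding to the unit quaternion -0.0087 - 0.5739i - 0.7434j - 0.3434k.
[[-0.3411, 0.8473, 0.4071], [0.8592, 0.1054, 0.5006], [0.3812, 0.5206, -0.764]]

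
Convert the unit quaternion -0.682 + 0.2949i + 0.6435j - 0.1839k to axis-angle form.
axis = (0.4032, 0.8799, -0.2515), θ = 266°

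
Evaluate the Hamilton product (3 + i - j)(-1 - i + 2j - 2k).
-2i + 9j - 5k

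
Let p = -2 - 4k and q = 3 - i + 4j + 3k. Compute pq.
6 + 18i - 4j - 18k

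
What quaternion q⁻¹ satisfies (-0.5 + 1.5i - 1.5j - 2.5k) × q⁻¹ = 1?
-0.0455 - 0.1364i + 0.1364j + 0.2273k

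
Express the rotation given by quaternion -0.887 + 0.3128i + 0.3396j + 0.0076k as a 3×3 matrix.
[[0.7692, 0.2259, -0.5977], [0.199, 0.8042, 0.5601], [0.6072, -0.5497, 0.5737]]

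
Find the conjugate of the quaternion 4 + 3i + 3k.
4 - 3i - 3k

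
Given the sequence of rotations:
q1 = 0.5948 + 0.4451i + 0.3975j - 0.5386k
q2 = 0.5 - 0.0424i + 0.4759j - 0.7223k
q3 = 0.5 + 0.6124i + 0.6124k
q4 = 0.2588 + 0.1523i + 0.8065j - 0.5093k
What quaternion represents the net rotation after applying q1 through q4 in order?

q2 · q1 = -0.2619 + 0.2281i + 0.1375j - 0.9276k
q3 · q2 · q1 = 0.2974 - 0.1305i + 0.7765j - 0.54k
q4 · q3 · q2 · q1 = -0.8044 - 0.0285i + 0.5895j - 0.0677k
-0.8044 - 0.0285i + 0.5895j - 0.0677k
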